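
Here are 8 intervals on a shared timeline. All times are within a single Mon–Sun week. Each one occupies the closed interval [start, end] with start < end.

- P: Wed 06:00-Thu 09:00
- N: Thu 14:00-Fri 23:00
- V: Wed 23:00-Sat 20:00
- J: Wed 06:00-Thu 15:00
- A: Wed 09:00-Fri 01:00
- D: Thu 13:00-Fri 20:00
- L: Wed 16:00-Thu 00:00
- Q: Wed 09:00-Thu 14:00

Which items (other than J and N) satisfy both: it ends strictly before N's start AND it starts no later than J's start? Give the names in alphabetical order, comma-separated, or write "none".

Conditions: its end is strictly before N's start (X.end < Thu 14:00) AND its start is no later than J's start (X.start <= Wed 06:00).
A: end Fri 01:00 < Thu 14:00? ✗; start Wed 09:00 <= Wed 06:00? ✗ → no.
D: end Fri 20:00 < Thu 14:00? ✗; start Thu 13:00 <= Wed 06:00? ✗ → no.
L: end Thu 00:00 < Thu 14:00? ✓; start Wed 16:00 <= Wed 06:00? ✗ → no.
P: end Thu 09:00 < Thu 14:00? ✓; start Wed 06:00 <= Wed 06:00? ✓ → yes.
Q: end Thu 14:00 < Thu 14:00? ✗; start Wed 09:00 <= Wed 06:00? ✗ → no.
V: end Sat 20:00 < Thu 14:00? ✗; start Wed 23:00 <= Wed 06:00? ✗ → no.
Result: P.

P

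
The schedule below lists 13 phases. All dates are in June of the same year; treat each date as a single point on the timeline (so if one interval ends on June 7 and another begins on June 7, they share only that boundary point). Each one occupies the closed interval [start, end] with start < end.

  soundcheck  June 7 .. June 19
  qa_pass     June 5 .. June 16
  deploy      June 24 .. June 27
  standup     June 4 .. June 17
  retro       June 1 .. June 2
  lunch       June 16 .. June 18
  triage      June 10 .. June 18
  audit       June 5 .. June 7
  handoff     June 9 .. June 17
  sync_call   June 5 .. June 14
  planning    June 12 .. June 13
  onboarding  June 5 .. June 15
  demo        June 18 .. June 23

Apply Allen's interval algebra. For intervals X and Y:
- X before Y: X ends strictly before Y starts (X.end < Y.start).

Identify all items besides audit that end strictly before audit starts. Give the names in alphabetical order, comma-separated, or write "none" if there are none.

retro

Target audit = [June 5, June 7].
demo [June 18, June 23] → after → no.
deploy [June 24, June 27] → after → no.
handoff [June 9, June 17] → after → no.
lunch [June 16, June 18] → after → no.
onboarding [June 5, June 15] → started-by → no.
planning [June 12, June 13] → after → no.
qa_pass [June 5, June 16] → started-by → no.
retro [June 1, June 2] → before → yes.
soundcheck [June 7, June 19] → met-by → no.
standup [June 4, June 17] → contains → no.
sync_call [June 5, June 14] → started-by → no.
triage [June 10, June 18] → after → no.
Result: retro.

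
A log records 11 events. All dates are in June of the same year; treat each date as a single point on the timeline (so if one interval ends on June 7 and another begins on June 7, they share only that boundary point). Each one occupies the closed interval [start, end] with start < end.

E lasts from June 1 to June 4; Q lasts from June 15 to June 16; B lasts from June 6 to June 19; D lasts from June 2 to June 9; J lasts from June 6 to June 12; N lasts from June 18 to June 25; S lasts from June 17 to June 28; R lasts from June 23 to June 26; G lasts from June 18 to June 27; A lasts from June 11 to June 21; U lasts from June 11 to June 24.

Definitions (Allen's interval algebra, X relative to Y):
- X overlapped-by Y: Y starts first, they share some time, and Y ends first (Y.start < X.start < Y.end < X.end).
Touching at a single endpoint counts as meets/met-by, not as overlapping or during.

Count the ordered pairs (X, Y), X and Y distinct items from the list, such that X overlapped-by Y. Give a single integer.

Checking all 110 ordered pairs for relation 'overlapped-by'; matching pairs in alphabetical order:
(A, B): A overlapped-by B ✓
(A, J): A overlapped-by J ✓
(B, D): B overlapped-by D ✓
(D, E): D overlapped-by E ✓
(G, A): G overlapped-by A ✓
(G, B): G overlapped-by B ✓
(G, U): G overlapped-by U ✓
(J, D): J overlapped-by D ✓
(N, A): N overlapped-by A ✓
(N, B): N overlapped-by B ✓
(N, U): N overlapped-by U ✓
(R, N): R overlapped-by N ✓
(R, U): R overlapped-by U ✓
(S, A): S overlapped-by A ✓
(S, B): S overlapped-by B ✓
(S, U): S overlapped-by U ✓
(U, B): U overlapped-by B ✓
(U, J): U overlapped-by J ✓
Count: 18.

18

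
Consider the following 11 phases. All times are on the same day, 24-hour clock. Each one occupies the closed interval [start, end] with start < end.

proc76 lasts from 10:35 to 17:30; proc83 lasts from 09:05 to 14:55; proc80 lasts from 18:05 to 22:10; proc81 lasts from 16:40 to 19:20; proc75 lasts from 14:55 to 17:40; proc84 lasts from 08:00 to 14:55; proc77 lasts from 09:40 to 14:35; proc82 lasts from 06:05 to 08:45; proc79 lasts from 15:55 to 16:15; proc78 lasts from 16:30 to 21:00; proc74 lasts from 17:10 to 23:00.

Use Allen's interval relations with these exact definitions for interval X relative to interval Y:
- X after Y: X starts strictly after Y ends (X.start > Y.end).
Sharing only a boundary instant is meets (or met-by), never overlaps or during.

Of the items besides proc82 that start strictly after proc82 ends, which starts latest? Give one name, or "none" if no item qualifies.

proc80

Target proc82 = [06:05, 08:45].
proc74 [17:10, 23:00] → after → candidate.
proc75 [14:55, 17:40] → after → candidate.
proc76 [10:35, 17:30] → after → candidate.
proc77 [09:40, 14:35] → after → candidate.
proc78 [16:30, 21:00] → after → candidate.
proc79 [15:55, 16:15] → after → candidate.
proc80 [18:05, 22:10] → after → candidate.
proc81 [16:40, 19:20] → after → candidate.
proc83 [09:05, 14:55] → after → candidate.
proc84 [08:00, 14:55] → overlapped-by → excluded.
Among candidates, latest start is 18:05 → proc80.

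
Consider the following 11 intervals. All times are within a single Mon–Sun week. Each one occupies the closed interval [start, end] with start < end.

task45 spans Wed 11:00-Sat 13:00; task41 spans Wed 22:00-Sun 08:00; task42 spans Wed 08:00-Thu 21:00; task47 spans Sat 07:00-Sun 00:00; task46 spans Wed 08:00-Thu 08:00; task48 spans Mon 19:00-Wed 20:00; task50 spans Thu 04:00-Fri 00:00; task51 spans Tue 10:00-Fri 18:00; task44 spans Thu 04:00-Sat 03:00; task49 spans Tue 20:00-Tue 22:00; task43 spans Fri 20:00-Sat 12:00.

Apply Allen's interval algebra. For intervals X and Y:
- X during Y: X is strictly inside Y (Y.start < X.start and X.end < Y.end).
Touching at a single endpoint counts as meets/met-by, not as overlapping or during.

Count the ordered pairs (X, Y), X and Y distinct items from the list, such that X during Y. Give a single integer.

12

Checking all 110 ordered pairs for relation 'during'; matching pairs in alphabetical order:
(task42, task51): task42 during task51 ✓
(task43, task41): task43 during task41 ✓
(task43, task45): task43 during task45 ✓
(task44, task41): task44 during task41 ✓
(task44, task45): task44 during task45 ✓
(task46, task51): task46 during task51 ✓
(task47, task41): task47 during task41 ✓
(task49, task48): task49 during task48 ✓
(task49, task51): task49 during task51 ✓
(task50, task41): task50 during task41 ✓
(task50, task45): task50 during task45 ✓
(task50, task51): task50 during task51 ✓
Count: 12.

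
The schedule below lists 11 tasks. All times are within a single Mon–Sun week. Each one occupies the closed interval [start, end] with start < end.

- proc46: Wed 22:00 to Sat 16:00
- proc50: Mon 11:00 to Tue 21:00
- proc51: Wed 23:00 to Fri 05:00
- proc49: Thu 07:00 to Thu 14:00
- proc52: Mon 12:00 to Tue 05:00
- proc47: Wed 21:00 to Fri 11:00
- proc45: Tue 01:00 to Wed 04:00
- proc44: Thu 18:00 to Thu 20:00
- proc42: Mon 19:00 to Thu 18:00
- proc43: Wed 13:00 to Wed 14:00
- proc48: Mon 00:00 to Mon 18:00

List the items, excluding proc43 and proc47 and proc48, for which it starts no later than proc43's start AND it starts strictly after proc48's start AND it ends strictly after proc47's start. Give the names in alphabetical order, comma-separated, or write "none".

proc42

Conditions: its start is no later than proc43's start (X.start <= Wed 13:00) AND its start is strictly after proc48's start (X.start > Mon 00:00) AND its end is strictly after proc47's start (X.end > Wed 21:00).
proc42: start Mon 19:00 <= Wed 13:00? ✓; start Mon 19:00 > Mon 00:00? ✓; end Thu 18:00 > Wed 21:00? ✓ → yes.
proc44: start Thu 18:00 <= Wed 13:00? ✗; start Thu 18:00 > Mon 00:00? ✓; end Thu 20:00 > Wed 21:00? ✓ → no.
proc45: start Tue 01:00 <= Wed 13:00? ✓; start Tue 01:00 > Mon 00:00? ✓; end Wed 04:00 > Wed 21:00? ✗ → no.
proc46: start Wed 22:00 <= Wed 13:00? ✗; start Wed 22:00 > Mon 00:00? ✓; end Sat 16:00 > Wed 21:00? ✓ → no.
proc49: start Thu 07:00 <= Wed 13:00? ✗; start Thu 07:00 > Mon 00:00? ✓; end Thu 14:00 > Wed 21:00? ✓ → no.
proc50: start Mon 11:00 <= Wed 13:00? ✓; start Mon 11:00 > Mon 00:00? ✓; end Tue 21:00 > Wed 21:00? ✗ → no.
proc51: start Wed 23:00 <= Wed 13:00? ✗; start Wed 23:00 > Mon 00:00? ✓; end Fri 05:00 > Wed 21:00? ✓ → no.
proc52: start Mon 12:00 <= Wed 13:00? ✓; start Mon 12:00 > Mon 00:00? ✓; end Tue 05:00 > Wed 21:00? ✗ → no.
Result: proc42.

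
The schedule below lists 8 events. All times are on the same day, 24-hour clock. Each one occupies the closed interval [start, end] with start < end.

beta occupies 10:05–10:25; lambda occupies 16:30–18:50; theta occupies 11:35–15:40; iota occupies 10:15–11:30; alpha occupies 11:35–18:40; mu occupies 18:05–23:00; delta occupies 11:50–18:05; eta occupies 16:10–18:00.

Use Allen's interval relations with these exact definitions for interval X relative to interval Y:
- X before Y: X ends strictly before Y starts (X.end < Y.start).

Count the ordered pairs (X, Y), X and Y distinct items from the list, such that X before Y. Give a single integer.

16

Checking all 56 ordered pairs for relation 'before'; matching pairs in alphabetical order:
(beta, alpha): beta before alpha ✓
(beta, delta): beta before delta ✓
(beta, eta): beta before eta ✓
(beta, lambda): beta before lambda ✓
(beta, mu): beta before mu ✓
(beta, theta): beta before theta ✓
(eta, mu): eta before mu ✓
(iota, alpha): iota before alpha ✓
(iota, delta): iota before delta ✓
(iota, eta): iota before eta ✓
(iota, lambda): iota before lambda ✓
(iota, mu): iota before mu ✓
(iota, theta): iota before theta ✓
(theta, eta): theta before eta ✓
(theta, lambda): theta before lambda ✓
(theta, mu): theta before mu ✓
Count: 16.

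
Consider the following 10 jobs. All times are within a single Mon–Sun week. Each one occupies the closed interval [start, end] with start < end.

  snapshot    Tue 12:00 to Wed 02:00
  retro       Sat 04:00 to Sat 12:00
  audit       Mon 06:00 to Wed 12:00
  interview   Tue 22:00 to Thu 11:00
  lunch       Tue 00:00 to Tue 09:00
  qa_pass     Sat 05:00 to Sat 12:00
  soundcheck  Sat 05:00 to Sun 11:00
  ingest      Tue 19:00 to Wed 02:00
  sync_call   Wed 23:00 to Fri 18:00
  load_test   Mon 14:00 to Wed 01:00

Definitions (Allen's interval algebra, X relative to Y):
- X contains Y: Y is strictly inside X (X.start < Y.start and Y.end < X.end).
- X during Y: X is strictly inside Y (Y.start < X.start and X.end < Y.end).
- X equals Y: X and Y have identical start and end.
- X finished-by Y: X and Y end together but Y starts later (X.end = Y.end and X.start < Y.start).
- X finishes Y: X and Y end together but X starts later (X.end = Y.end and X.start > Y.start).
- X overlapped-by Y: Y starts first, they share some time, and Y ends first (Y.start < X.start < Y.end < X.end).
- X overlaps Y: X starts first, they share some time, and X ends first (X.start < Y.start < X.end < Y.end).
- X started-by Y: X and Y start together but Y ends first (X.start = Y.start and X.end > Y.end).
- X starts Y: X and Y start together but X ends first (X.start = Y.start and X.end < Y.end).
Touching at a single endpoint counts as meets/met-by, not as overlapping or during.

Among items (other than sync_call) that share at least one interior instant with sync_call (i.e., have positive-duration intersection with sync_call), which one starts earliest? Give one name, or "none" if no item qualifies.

interview

Target sync_call = [Wed 23:00, Fri 18:00].
audit [Mon 06:00, Wed 12:00] → before → excluded.
ingest [Tue 19:00, Wed 02:00] → before → excluded.
interview [Tue 22:00, Thu 11:00] → overlaps → candidate.
load_test [Mon 14:00, Wed 01:00] → before → excluded.
lunch [Tue 00:00, Tue 09:00] → before → excluded.
qa_pass [Sat 05:00, Sat 12:00] → after → excluded.
retro [Sat 04:00, Sat 12:00] → after → excluded.
snapshot [Tue 12:00, Wed 02:00] → before → excluded.
soundcheck [Sat 05:00, Sun 11:00] → after → excluded.
Among candidates, earliest start is Tue 22:00 → interview.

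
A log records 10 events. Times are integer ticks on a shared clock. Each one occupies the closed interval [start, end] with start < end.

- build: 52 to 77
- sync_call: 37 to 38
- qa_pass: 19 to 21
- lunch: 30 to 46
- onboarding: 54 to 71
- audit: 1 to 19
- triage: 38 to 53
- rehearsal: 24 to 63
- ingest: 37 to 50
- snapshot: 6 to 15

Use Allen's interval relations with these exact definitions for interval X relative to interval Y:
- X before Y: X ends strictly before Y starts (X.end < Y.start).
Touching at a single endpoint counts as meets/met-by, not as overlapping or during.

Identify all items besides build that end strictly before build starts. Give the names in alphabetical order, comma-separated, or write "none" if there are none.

audit, ingest, lunch, qa_pass, snapshot, sync_call

Target build = [52, 77].
audit [1, 19] → before → yes.
ingest [37, 50] → before → yes.
lunch [30, 46] → before → yes.
onboarding [54, 71] → during → no.
qa_pass [19, 21] → before → yes.
rehearsal [24, 63] → overlaps → no.
snapshot [6, 15] → before → yes.
sync_call [37, 38] → before → yes.
triage [38, 53] → overlaps → no.
Result: audit, ingest, lunch, qa_pass, snapshot, sync_call.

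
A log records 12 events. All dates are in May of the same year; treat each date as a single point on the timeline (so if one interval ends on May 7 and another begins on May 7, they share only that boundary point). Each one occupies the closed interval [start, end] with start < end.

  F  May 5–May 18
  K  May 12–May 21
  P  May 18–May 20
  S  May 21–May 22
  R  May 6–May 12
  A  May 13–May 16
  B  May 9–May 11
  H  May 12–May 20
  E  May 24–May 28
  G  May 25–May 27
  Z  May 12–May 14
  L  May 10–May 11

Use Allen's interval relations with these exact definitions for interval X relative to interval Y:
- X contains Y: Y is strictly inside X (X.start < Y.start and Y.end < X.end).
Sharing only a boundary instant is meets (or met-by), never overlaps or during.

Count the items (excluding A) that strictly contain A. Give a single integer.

Target A = [May 13, May 16].
B [May 9, May 11] → before → no.
E [May 24, May 28] → after → no.
F [May 5, May 18] → contains → counts.
G [May 25, May 27] → after → no.
H [May 12, May 20] → contains → counts.
K [May 12, May 21] → contains → counts.
L [May 10, May 11] → before → no.
P [May 18, May 20] → after → no.
R [May 6, May 12] → before → no.
S [May 21, May 22] → after → no.
Z [May 12, May 14] → overlaps → no.
Total: 3.

3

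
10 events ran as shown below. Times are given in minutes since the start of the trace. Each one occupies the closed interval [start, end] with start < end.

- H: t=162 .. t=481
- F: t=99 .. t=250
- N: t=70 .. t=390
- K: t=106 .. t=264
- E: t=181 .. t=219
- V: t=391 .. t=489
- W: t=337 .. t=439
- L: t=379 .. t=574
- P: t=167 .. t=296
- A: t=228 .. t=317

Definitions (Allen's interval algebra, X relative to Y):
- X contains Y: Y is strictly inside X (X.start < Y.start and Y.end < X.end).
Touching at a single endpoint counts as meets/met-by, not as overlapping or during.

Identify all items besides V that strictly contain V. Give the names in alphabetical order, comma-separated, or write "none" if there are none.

L

Target V = [t=391, t=489].
A [t=228, t=317] → before → no.
E [t=181, t=219] → before → no.
F [t=99, t=250] → before → no.
H [t=162, t=481] → overlaps → no.
K [t=106, t=264] → before → no.
L [t=379, t=574] → contains → yes.
N [t=70, t=390] → before → no.
P [t=167, t=296] → before → no.
W [t=337, t=439] → overlaps → no.
Result: L.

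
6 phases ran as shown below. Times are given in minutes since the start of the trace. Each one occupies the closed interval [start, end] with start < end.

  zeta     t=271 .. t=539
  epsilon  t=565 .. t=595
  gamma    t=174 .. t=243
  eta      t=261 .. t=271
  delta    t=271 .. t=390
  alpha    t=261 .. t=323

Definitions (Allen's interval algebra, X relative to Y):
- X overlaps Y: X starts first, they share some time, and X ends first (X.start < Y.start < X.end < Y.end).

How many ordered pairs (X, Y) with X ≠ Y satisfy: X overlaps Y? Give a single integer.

2

Checking all 30 ordered pairs for relation 'overlaps'; matching pairs in alphabetical order:
(alpha, delta): alpha overlaps delta ✓
(alpha, zeta): alpha overlaps zeta ✓
Count: 2.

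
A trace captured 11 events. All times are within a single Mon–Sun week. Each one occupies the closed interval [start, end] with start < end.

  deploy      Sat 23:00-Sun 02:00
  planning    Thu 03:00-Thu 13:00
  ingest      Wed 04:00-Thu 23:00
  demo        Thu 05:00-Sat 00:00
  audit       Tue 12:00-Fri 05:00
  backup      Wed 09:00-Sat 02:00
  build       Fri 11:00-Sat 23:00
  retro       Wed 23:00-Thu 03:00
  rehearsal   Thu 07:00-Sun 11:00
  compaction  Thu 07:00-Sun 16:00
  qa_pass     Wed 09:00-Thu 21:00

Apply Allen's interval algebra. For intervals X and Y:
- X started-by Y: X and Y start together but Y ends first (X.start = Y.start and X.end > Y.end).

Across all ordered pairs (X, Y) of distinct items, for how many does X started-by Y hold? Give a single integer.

Checking all 110 ordered pairs for relation 'started-by'; matching pairs in alphabetical order:
(backup, qa_pass): backup started-by qa_pass ✓
(compaction, rehearsal): compaction started-by rehearsal ✓
Count: 2.

2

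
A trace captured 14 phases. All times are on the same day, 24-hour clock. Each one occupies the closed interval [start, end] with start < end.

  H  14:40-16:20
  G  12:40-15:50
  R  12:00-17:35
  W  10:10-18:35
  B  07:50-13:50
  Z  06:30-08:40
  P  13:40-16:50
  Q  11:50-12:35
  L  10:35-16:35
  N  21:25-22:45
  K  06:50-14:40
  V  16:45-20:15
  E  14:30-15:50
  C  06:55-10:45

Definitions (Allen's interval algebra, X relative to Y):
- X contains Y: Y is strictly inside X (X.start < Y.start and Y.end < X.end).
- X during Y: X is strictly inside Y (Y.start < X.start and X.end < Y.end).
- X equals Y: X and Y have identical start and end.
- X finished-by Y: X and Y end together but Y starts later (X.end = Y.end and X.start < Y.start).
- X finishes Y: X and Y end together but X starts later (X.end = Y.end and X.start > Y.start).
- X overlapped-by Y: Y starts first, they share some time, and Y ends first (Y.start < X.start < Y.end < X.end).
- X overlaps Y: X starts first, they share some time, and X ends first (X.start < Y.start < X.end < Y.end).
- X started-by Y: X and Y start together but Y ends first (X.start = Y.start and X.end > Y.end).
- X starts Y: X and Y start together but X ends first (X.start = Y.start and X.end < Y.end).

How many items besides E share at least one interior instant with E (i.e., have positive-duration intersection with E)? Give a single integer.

Target E = [14:30, 15:50].
B [07:50, 13:50] → before → no.
C [06:55, 10:45] → before → no.
G [12:40, 15:50] → finished-by → counts.
H [14:40, 16:20] → overlapped-by → counts.
K [06:50, 14:40] → overlaps → counts.
L [10:35, 16:35] → contains → counts.
N [21:25, 22:45] → after → no.
P [13:40, 16:50] → contains → counts.
Q [11:50, 12:35] → before → no.
R [12:00, 17:35] → contains → counts.
V [16:45, 20:15] → after → no.
W [10:10, 18:35] → contains → counts.
Z [06:30, 08:40] → before → no.
Total: 7.

7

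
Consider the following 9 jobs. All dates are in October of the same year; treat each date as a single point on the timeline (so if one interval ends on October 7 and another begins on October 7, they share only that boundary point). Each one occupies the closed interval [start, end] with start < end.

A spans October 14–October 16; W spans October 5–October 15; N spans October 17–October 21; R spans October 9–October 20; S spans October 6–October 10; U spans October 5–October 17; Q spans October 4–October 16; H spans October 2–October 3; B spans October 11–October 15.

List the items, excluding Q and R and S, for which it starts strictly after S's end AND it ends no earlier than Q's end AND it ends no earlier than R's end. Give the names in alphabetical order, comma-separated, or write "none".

N

Conditions: its start is strictly after S's end (X.start > October 10) AND its end is no earlier than Q's end (X.end >= October 16) AND its end is no earlier than R's end (X.end >= October 20).
A: start October 14 > October 10? ✓; end October 16 >= October 16? ✓; end October 16 >= October 20? ✗ → no.
B: start October 11 > October 10? ✓; end October 15 >= October 16? ✗; end October 15 >= October 20? ✗ → no.
H: start October 2 > October 10? ✗; end October 3 >= October 16? ✗; end October 3 >= October 20? ✗ → no.
N: start October 17 > October 10? ✓; end October 21 >= October 16? ✓; end October 21 >= October 20? ✓ → yes.
U: start October 5 > October 10? ✗; end October 17 >= October 16? ✓; end October 17 >= October 20? ✗ → no.
W: start October 5 > October 10? ✗; end October 15 >= October 16? ✗; end October 15 >= October 20? ✗ → no.
Result: N.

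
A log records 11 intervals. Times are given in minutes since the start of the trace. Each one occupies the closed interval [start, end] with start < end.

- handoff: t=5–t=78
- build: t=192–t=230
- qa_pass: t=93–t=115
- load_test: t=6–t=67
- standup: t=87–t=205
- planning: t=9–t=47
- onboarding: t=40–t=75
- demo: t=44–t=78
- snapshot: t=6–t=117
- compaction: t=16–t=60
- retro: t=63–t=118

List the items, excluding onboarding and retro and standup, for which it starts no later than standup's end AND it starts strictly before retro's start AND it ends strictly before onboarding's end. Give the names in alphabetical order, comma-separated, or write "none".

Conditions: its start is no later than standup's end (X.start <= t=205) AND its start is strictly before retro's start (X.start < t=63) AND its end is strictly before onboarding's end (X.end < t=75).
build: start t=192 <= t=205? ✓; start t=192 < t=63? ✗; end t=230 < t=75? ✗ → no.
compaction: start t=16 <= t=205? ✓; start t=16 < t=63? ✓; end t=60 < t=75? ✓ → yes.
demo: start t=44 <= t=205? ✓; start t=44 < t=63? ✓; end t=78 < t=75? ✗ → no.
handoff: start t=5 <= t=205? ✓; start t=5 < t=63? ✓; end t=78 < t=75? ✗ → no.
load_test: start t=6 <= t=205? ✓; start t=6 < t=63? ✓; end t=67 < t=75? ✓ → yes.
planning: start t=9 <= t=205? ✓; start t=9 < t=63? ✓; end t=47 < t=75? ✓ → yes.
qa_pass: start t=93 <= t=205? ✓; start t=93 < t=63? ✗; end t=115 < t=75? ✗ → no.
snapshot: start t=6 <= t=205? ✓; start t=6 < t=63? ✓; end t=117 < t=75? ✗ → no.
Result: compaction, load_test, planning.

compaction, load_test, planning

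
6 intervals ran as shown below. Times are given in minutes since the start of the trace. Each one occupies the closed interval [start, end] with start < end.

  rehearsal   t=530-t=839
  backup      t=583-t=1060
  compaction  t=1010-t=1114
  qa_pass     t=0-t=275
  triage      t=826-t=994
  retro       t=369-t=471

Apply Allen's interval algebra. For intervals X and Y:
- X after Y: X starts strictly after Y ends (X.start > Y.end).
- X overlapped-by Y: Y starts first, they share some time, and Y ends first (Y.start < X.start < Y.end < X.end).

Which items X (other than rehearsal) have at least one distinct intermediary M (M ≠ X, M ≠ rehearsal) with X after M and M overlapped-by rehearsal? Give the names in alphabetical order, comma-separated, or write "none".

Target rehearsal = [t=530, t=839].
Intermediaries M with M overlapped-by rehearsal: backup, triage.
Via backup — items with X after backup: none.
Via triage — items with X after triage: compaction.
Union: compaction.

compaction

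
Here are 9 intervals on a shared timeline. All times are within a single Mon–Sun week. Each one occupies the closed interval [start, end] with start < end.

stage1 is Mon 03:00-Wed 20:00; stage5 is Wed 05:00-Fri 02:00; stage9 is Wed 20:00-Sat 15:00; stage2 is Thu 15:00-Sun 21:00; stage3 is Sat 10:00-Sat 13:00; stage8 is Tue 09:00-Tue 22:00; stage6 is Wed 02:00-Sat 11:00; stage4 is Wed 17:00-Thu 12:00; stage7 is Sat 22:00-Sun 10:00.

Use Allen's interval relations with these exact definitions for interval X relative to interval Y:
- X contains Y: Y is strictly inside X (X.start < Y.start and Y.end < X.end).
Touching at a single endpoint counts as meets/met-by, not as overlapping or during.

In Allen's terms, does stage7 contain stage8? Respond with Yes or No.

stage7 = [Sat 22:00, Sun 10:00], stage8 = [Tue 09:00, Tue 22:00].
Actual relation of stage7 to stage8: after.
Asked whether 'contains' holds → No.

No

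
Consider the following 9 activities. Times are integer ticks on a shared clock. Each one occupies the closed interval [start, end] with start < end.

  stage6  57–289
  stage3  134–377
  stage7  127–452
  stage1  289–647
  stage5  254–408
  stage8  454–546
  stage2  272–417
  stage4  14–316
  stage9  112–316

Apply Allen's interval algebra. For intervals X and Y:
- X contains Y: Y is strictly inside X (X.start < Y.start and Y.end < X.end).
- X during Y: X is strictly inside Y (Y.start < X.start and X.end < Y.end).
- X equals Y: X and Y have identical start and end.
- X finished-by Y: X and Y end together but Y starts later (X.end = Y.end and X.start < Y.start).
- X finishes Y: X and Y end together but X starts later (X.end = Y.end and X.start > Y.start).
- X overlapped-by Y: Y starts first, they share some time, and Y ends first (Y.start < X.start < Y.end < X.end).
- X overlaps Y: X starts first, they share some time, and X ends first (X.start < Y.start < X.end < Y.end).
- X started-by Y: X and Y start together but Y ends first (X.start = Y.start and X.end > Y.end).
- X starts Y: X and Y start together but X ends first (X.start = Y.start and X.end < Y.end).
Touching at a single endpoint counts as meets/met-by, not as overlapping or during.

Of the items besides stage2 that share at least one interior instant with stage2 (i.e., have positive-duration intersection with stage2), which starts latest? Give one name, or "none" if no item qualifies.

Target stage2 = [272, 417].
stage1 [289, 647] → overlapped-by → candidate.
stage3 [134, 377] → overlaps → candidate.
stage4 [14, 316] → overlaps → candidate.
stage5 [254, 408] → overlaps → candidate.
stage6 [57, 289] → overlaps → candidate.
stage7 [127, 452] → contains → candidate.
stage8 [454, 546] → after → excluded.
stage9 [112, 316] → overlaps → candidate.
Among candidates, latest start is 289 → stage1.

stage1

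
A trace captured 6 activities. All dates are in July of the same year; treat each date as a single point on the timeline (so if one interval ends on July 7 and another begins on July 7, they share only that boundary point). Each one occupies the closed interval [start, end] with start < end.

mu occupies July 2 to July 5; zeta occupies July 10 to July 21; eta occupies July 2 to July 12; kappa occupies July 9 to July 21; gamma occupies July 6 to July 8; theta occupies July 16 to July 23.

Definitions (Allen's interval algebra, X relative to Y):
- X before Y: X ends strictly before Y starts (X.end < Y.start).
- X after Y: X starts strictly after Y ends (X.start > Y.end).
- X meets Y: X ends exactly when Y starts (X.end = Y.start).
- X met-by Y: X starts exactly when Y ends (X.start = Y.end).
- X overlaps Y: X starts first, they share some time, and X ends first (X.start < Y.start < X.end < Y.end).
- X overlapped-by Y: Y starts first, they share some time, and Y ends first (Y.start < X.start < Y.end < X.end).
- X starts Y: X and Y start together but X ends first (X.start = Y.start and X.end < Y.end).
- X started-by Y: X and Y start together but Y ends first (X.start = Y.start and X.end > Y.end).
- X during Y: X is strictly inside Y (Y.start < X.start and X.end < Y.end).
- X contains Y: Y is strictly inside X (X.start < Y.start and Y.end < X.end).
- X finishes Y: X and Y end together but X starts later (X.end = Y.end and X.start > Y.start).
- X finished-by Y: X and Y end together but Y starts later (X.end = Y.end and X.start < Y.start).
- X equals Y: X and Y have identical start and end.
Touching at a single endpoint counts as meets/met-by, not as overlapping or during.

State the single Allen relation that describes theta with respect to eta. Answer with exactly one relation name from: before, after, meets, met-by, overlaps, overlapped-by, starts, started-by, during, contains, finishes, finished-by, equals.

after

theta = [July 16, July 23]; eta = [July 2, July 12].
Compare endpoints: theta.start > eta.start, theta.start > eta.end, theta.end > eta.start, theta.end > eta.end.
That pattern is 'after'.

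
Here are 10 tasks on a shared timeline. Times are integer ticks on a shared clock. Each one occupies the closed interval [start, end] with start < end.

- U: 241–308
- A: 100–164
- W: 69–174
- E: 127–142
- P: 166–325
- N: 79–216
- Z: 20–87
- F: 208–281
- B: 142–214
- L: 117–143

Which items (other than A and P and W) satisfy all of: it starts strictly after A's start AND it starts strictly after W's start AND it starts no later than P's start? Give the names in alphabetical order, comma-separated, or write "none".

B, E, L

Conditions: its start is strictly after A's start (X.start > 100) AND its start is strictly after W's start (X.start > 69) AND its start is no later than P's start (X.start <= 166).
B: start 142 > 100? ✓; start 142 > 69? ✓; start 142 <= 166? ✓ → yes.
E: start 127 > 100? ✓; start 127 > 69? ✓; start 127 <= 166? ✓ → yes.
F: start 208 > 100? ✓; start 208 > 69? ✓; start 208 <= 166? ✗ → no.
L: start 117 > 100? ✓; start 117 > 69? ✓; start 117 <= 166? ✓ → yes.
N: start 79 > 100? ✗; start 79 > 69? ✓; start 79 <= 166? ✓ → no.
U: start 241 > 100? ✓; start 241 > 69? ✓; start 241 <= 166? ✗ → no.
Z: start 20 > 100? ✗; start 20 > 69? ✗; start 20 <= 166? ✓ → no.
Result: B, E, L.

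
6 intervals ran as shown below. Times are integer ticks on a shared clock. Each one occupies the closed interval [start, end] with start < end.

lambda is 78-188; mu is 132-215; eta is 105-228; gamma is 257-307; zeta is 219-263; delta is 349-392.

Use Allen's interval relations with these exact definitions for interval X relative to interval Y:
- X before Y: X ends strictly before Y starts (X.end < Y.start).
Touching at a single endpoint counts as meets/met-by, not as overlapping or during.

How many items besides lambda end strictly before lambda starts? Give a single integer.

0

Target lambda = [78, 188].
delta [349, 392] → after → no.
eta [105, 228] → overlapped-by → no.
gamma [257, 307] → after → no.
mu [132, 215] → overlapped-by → no.
zeta [219, 263] → after → no.
Total: 0.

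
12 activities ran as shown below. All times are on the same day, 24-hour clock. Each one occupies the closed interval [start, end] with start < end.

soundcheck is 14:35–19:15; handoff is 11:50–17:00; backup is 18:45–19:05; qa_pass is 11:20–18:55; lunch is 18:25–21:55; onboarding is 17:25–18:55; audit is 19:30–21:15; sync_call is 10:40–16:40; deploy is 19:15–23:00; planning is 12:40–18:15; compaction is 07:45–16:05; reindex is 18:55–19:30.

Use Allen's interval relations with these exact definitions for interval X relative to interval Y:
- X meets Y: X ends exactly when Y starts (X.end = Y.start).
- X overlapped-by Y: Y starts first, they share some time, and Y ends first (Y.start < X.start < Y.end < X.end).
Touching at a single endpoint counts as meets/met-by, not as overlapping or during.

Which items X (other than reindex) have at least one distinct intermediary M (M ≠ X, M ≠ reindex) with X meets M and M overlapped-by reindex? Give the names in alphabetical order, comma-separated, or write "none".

soundcheck

Target reindex = [18:55, 19:30].
Intermediaries M with M overlapped-by reindex: deploy.
Via deploy — items with X meets deploy: soundcheck.
Union: soundcheck.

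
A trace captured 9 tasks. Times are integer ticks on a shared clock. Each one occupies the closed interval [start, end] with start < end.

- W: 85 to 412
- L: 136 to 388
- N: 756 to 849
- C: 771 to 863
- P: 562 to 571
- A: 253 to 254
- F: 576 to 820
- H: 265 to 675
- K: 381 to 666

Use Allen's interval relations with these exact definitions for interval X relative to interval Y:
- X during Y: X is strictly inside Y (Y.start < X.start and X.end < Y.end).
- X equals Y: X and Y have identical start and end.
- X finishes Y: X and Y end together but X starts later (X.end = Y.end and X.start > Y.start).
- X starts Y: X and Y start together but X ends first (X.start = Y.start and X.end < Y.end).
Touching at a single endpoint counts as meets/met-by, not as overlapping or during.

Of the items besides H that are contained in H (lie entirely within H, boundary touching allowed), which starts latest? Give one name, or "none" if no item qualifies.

Target H = [265, 675].
A [253, 254] → before → excluded.
C [771, 863] → after → excluded.
F [576, 820] → overlapped-by → excluded.
K [381, 666] → during → candidate.
L [136, 388] → overlaps → excluded.
N [756, 849] → after → excluded.
P [562, 571] → during → candidate.
W [85, 412] → overlaps → excluded.
Among candidates, latest start is 562 → P.

P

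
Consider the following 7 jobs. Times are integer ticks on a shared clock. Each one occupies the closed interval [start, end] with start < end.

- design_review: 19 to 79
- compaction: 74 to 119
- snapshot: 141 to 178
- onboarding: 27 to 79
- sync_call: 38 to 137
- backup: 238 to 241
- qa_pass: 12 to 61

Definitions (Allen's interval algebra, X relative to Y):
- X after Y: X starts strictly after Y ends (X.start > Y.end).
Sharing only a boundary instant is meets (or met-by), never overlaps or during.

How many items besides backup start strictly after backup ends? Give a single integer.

0

Target backup = [238, 241].
compaction [74, 119] → before → no.
design_review [19, 79] → before → no.
onboarding [27, 79] → before → no.
qa_pass [12, 61] → before → no.
snapshot [141, 178] → before → no.
sync_call [38, 137] → before → no.
Total: 0.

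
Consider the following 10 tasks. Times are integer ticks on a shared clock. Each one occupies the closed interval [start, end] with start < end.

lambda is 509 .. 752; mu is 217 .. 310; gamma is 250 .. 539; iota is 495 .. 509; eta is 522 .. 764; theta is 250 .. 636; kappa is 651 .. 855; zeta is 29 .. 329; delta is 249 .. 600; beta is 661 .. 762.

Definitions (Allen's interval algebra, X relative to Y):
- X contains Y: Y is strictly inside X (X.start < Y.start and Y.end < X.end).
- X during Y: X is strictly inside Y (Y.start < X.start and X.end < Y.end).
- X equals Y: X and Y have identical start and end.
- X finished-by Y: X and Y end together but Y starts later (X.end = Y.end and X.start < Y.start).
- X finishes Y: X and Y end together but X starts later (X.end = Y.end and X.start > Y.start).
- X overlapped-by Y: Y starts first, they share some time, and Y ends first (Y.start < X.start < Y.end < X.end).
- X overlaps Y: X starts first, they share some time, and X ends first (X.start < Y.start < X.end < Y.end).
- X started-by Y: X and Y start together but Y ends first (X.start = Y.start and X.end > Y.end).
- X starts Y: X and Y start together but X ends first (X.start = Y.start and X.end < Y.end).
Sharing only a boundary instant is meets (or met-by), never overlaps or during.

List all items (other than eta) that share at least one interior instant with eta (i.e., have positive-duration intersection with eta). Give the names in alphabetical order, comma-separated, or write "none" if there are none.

beta, delta, gamma, kappa, lambda, theta

Target eta = [522, 764].
beta [661, 762] → during → yes.
delta [249, 600] → overlaps → yes.
gamma [250, 539] → overlaps → yes.
iota [495, 509] → before → no.
kappa [651, 855] → overlapped-by → yes.
lambda [509, 752] → overlaps → yes.
mu [217, 310] → before → no.
theta [250, 636] → overlaps → yes.
zeta [29, 329] → before → no.
Result: beta, delta, gamma, kappa, lambda, theta.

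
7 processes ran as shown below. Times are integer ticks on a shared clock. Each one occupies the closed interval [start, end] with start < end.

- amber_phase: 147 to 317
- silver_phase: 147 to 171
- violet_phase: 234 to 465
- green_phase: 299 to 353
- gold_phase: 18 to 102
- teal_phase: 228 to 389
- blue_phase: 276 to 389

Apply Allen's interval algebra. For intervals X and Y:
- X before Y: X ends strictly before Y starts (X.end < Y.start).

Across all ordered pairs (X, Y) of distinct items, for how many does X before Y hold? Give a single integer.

Checking all 42 ordered pairs for relation 'before'; matching pairs in alphabetical order:
(gold_phase, amber_phase): gold_phase before amber_phase ✓
(gold_phase, blue_phase): gold_phase before blue_phase ✓
(gold_phase, green_phase): gold_phase before green_phase ✓
(gold_phase, silver_phase): gold_phase before silver_phase ✓
(gold_phase, teal_phase): gold_phase before teal_phase ✓
(gold_phase, violet_phase): gold_phase before violet_phase ✓
(silver_phase, blue_phase): silver_phase before blue_phase ✓
(silver_phase, green_phase): silver_phase before green_phase ✓
(silver_phase, teal_phase): silver_phase before teal_phase ✓
(silver_phase, violet_phase): silver_phase before violet_phase ✓
Count: 10.

10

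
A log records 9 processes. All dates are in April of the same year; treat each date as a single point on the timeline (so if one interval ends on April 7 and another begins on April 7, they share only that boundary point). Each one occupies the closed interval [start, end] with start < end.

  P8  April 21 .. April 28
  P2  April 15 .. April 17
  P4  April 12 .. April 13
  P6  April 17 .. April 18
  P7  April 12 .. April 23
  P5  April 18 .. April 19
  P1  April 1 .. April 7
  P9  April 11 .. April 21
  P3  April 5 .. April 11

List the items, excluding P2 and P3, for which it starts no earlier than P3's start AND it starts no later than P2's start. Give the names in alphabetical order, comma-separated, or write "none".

Conditions: its start is no earlier than P3's start (X.start >= April 5) AND its start is no later than P2's start (X.start <= April 15).
P1: start April 1 >= April 5? ✗; start April 1 <= April 15? ✓ → no.
P4: start April 12 >= April 5? ✓; start April 12 <= April 15? ✓ → yes.
P5: start April 18 >= April 5? ✓; start April 18 <= April 15? ✗ → no.
P6: start April 17 >= April 5? ✓; start April 17 <= April 15? ✗ → no.
P7: start April 12 >= April 5? ✓; start April 12 <= April 15? ✓ → yes.
P8: start April 21 >= April 5? ✓; start April 21 <= April 15? ✗ → no.
P9: start April 11 >= April 5? ✓; start April 11 <= April 15? ✓ → yes.
Result: P4, P7, P9.

P4, P7, P9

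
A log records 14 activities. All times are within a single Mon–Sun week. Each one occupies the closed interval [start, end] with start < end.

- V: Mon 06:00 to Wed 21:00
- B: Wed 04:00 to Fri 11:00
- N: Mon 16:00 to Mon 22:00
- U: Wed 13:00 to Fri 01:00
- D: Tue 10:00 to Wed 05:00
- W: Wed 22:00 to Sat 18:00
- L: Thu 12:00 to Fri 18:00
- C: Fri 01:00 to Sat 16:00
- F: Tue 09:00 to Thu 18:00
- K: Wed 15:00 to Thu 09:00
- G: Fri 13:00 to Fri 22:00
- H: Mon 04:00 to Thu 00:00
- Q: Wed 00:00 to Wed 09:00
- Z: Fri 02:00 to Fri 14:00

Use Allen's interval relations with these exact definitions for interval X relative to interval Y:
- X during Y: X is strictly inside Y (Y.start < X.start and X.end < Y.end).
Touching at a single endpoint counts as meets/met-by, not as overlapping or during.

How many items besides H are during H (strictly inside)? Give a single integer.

4

Target H = [Mon 04:00, Thu 00:00].
B [Wed 04:00, Fri 11:00] → overlapped-by → no.
C [Fri 01:00, Sat 16:00] → after → no.
D [Tue 10:00, Wed 05:00] → during → counts.
F [Tue 09:00, Thu 18:00] → overlapped-by → no.
G [Fri 13:00, Fri 22:00] → after → no.
K [Wed 15:00, Thu 09:00] → overlapped-by → no.
L [Thu 12:00, Fri 18:00] → after → no.
N [Mon 16:00, Mon 22:00] → during → counts.
Q [Wed 00:00, Wed 09:00] → during → counts.
U [Wed 13:00, Fri 01:00] → overlapped-by → no.
V [Mon 06:00, Wed 21:00] → during → counts.
W [Wed 22:00, Sat 18:00] → overlapped-by → no.
Z [Fri 02:00, Fri 14:00] → after → no.
Total: 4.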